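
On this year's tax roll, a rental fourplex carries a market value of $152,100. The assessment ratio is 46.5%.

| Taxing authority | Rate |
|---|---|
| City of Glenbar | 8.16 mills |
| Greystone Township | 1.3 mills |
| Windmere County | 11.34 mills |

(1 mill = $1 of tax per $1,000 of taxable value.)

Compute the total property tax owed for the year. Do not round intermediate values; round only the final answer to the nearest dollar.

Assessed value = $152,100 × 0.465 = $70,726.5
City of Glenbar: $70,726.5 × 0.00816 = $577.12824
Greystone Township: $70,726.5 × 0.0013 = $91.94445
Windmere County: $70,726.5 × 0.01134 = $802.03851
Total = $577.12824 + $91.94445 + $802.03851 = $1,471.1112

$1,471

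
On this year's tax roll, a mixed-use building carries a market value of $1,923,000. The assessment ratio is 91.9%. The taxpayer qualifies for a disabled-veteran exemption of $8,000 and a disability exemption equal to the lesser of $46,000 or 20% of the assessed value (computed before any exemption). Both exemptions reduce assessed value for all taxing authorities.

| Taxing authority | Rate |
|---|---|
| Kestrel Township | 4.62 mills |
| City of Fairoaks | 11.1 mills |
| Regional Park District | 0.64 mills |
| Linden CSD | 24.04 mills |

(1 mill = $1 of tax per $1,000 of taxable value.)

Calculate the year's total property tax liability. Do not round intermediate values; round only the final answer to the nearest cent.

$69,214.77

Assessed value = $1,923,000 × 0.919 = $1,767,237
Disability exemption = min($46,000, 20% × $1,767,237) = min($46,000, $353,447.4) = $46,000 (dollar cap binds)
Taxable value = $1,767,237 − $8,000 − $46,000 = $1,713,237
Kestrel Township: $1,713,237 × 0.00462 = $7,915.15494
City of Fairoaks: $1,713,237 × 0.0111 = $19,016.9307
Regional Park District: $1,713,237 × 0.00064 = $1,096.47168
Linden CSD: $1,713,237 × 0.02404 = $41,186.21748
Total = $69,214.7748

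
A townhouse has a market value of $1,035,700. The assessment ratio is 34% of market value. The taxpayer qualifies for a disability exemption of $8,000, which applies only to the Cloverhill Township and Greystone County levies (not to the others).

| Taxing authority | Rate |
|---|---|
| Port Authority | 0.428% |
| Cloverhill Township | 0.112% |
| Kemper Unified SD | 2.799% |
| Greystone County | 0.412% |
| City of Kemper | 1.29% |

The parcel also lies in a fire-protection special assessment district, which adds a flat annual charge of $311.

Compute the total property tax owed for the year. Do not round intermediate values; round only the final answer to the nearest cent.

Assessed value = $1,035,700 × 0.34 = $352,138
Port Authority: $352,138 × 0.00428 = $1,507.15064
Cloverhill Township: ($352,138 − $8,000) × 0.00112 = $344,138 × 0.00112 = $385.43456
Kemper Unified SD: $352,138 × 0.02799 = $9,856.34262
Greystone County: ($352,138 − $8,000) × 0.00412 = $344,138 × 0.00412 = $1,417.84856
City of Kemper: $352,138 × 0.0129 = $4,542.5802
Levies subtotal = $17,709.35658
Total = $17,709.35658 + $311 = $18,020.35658

$18,020.36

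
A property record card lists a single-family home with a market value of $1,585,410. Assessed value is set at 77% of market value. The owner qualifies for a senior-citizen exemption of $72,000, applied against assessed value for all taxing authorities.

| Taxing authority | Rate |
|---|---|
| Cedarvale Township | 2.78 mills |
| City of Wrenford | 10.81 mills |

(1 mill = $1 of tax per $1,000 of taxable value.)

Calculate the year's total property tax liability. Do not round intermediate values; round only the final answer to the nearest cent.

$15,611.73

Assessed value = $1,585,410 × 0.77 = $1,220,765.7
Taxable value = $1,220,765.7 − $72,000 = $1,148,765.7
Cedarvale Township: $1,148,765.7 × 0.00278 = $3,193.568646
City of Wrenford: $1,148,765.7 × 0.01081 = $12,418.157217
Total = $3,193.568646 + $12,418.157217 = $15,611.725863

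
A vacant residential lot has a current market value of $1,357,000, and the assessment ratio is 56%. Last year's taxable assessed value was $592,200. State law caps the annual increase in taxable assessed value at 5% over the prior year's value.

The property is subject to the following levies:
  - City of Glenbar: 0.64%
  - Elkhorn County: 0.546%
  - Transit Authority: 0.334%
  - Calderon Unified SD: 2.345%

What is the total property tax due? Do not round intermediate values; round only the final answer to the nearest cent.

Uncapped assessed value = $1,357,000 × 0.56 = $759,920
Cap limit = $592,200 × 1.05 = $621,810
Taxable assessed value = min($759,920, $621,810) = $621,810 (cap binds)
City of Glenbar: $621,810 × 0.0064 = $3,979.584
Elkhorn County: $621,810 × 0.00546 = $3,395.0826
Transit Authority: $621,810 × 0.00334 = $2,076.8454
Calderon Unified SD: $621,810 × 0.02345 = $14,581.4445
Total = $24,032.9565

$24,032.96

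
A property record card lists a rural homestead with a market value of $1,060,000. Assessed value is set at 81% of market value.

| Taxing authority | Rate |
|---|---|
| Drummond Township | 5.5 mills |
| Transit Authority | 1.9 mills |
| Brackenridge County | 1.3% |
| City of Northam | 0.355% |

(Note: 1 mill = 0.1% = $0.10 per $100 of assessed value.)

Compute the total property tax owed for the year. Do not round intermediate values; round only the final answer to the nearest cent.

$20,563.47

Assessed value = $1,060,000 × 0.81 = $858,600
Drummond Township: $858,600 × 0.0055 = $4,722.3
Transit Authority: $858,600 × 0.0019 = $1,631.34
Brackenridge County: $858,600 × 0.013 = $11,161.8
City of Northam: $858,600 × 0.00355 = $3,048.03
Total = $20,563.47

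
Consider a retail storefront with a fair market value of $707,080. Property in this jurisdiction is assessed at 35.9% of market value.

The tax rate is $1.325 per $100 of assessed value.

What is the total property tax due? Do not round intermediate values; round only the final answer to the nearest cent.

Assessed value = $707,080 × 0.359 = $253,841.72
Tax = $253,841.72 × 0.01325 = $3,363.40279

$3,363.40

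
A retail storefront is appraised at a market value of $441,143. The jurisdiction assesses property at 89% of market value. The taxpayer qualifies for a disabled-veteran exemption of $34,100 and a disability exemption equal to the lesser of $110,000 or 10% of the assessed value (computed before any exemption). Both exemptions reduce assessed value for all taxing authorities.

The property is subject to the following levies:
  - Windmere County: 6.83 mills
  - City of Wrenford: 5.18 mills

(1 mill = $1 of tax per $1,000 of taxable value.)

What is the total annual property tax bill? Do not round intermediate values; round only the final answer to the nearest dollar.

Assessed value = $441,143 × 0.89 = $392,617.27
Disability exemption = min($110,000, 10% × $392,617.27) = min($110,000, $39,261.727) = $39,261.727 (percentage binds)
Taxable value = $392,617.27 − $34,100 − $39,261.727 = $319,255.543
Windmere County: $319,255.543 × 0.00683 = $2,180.51535869
City of Wrenford: $319,255.543 × 0.00518 = $1,653.74371274
Total = $3,834.25907143

$3,834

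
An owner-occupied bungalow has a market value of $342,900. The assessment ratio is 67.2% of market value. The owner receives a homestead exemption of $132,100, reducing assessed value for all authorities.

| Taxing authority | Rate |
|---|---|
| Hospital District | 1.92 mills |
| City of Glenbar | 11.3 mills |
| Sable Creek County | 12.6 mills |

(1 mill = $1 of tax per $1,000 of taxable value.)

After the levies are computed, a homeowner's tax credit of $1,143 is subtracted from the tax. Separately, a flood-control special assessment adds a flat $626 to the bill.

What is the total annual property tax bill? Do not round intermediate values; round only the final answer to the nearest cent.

$2,021.85

Assessed value = $342,900 × 0.672 = $230,428.8
Taxable value = $230,428.8 − $132,100 = $98,328.8
Hospital District: $98,328.8 × 0.00192 = $188.791296
City of Glenbar: $98,328.8 × 0.0113 = $1,111.11544
Sable Creek County: $98,328.8 × 0.0126 = $1,238.94288
Levies subtotal = $2,538.849616
After credit = $2,538.849616 − $1,143 = $1,395.849616
Total = $1,395.849616 + $626 = $2,021.849616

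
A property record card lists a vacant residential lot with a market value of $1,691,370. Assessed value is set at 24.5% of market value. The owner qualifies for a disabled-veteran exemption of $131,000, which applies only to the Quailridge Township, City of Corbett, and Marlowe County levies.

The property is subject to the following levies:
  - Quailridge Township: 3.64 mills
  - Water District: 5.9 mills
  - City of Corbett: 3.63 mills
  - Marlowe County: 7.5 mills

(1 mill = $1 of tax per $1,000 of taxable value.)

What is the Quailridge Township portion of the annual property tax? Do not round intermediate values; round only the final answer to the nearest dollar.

$1,032

Assessed value = $1,691,370 × 0.245 = $414,385.65
Quailridge Township taxable value = $414,385.65 − $131,000 = $283,385.65
Quailridge Township levy = $283,385.65 × 0.00364 = $1,031.523766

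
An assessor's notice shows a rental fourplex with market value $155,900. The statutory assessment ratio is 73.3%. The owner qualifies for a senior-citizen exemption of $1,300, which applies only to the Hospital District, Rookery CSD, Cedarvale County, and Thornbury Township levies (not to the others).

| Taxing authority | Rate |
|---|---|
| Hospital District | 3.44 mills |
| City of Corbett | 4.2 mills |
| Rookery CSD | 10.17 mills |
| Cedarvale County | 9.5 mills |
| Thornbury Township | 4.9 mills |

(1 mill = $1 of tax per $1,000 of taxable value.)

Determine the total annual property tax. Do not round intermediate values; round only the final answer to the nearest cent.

Assessed value = $155,900 × 0.733 = $114,274.7
Hospital District: ($114,274.7 − $1,300) × 0.00344 = $112,974.7 × 0.00344 = $388.632968
City of Corbett: $114,274.7 × 0.0042 = $479.95374
Rookery CSD: ($114,274.7 − $1,300) × 0.01017 = $112,974.7 × 0.01017 = $1,148.952699
Cedarvale County: ($114,274.7 − $1,300) × 0.0095 = $112,974.7 × 0.0095 = $1,073.25965
Thornbury Township: ($114,274.7 − $1,300) × 0.0049 = $112,974.7 × 0.0049 = $553.57603
Total = $3,644.375087

$3,644.38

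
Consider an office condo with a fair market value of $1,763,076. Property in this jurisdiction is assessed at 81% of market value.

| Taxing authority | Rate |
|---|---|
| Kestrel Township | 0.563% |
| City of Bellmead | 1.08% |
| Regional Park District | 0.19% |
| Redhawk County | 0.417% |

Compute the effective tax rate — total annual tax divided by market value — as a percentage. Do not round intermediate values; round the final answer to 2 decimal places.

Assessed value = $1,763,076 × 0.81 = $1,428,091.56
Kestrel Township: $1,428,091.56 × 0.00563 = $8,040.1554828
City of Bellmead: $1,428,091.56 × 0.0108 = $15,423.388848
Regional Park District: $1,428,091.56 × 0.0019 = $2,713.373964
Redhawk County: $1,428,091.56 × 0.00417 = $5,955.1418052
Total tax = $32,132.0601
Effective rate = $32,132.0601 ÷ $1,763,076 = 1.82% of market value

1.82%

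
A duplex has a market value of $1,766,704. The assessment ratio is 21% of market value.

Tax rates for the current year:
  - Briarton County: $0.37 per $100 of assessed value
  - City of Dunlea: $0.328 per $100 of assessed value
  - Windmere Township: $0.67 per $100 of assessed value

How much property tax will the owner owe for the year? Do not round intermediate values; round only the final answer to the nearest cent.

$5,075.39

Assessed value = $1,766,704 × 0.21 = $371,007.84
Briarton County: $371,007.84 × 0.0037 = $1,372.729008
City of Dunlea: $371,007.84 × 0.00328 = $1,216.9057152
Windmere Township: $371,007.84 × 0.0067 = $2,485.752528
Total = $1,372.729008 + $1,216.9057152 + $2,485.752528 = $5,075.3872512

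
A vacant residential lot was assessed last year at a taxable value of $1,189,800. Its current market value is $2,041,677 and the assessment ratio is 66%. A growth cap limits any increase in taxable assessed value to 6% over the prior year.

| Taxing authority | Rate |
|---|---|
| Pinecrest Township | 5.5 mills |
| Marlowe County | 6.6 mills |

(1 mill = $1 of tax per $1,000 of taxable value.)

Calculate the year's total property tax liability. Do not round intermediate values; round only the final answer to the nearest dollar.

$15,260

Uncapped assessed value = $2,041,677 × 0.66 = $1,347,506.82
Cap limit = $1,189,800 × 1.06 = $1,261,188
Taxable assessed value = min($1,347,506.82, $1,261,188) = $1,261,188 (cap binds)
Pinecrest Township: $1,261,188 × 0.0055 = $6,936.534
Marlowe County: $1,261,188 × 0.0066 = $8,323.8408
Total = $15,260.3748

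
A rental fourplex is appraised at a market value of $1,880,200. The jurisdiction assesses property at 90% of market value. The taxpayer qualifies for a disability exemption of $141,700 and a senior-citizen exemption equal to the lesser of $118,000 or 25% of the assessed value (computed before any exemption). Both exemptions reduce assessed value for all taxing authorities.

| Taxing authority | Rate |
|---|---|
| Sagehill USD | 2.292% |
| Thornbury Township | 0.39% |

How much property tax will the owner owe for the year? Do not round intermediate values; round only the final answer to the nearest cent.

Assessed value = $1,880,200 × 0.9 = $1,692,180
Senior-citizen exemption = min($118,000, 25% × $1,692,180) = min($118,000, $423,045) = $118,000 (dollar cap binds)
Taxable value = $1,692,180 − $141,700 − $118,000 = $1,432,480
Sagehill USD: $1,432,480 × 0.02292 = $32,832.4416
Thornbury Township: $1,432,480 × 0.0039 = $5,586.672
Total = $38,419.1136

$38,419.11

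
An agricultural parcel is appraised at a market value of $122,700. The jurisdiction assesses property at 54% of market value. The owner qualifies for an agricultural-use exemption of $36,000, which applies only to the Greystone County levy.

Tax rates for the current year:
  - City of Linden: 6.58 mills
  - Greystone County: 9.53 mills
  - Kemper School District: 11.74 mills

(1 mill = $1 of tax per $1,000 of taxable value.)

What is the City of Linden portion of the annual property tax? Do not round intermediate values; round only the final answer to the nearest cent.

$435.98

Assessed value = $122,700 × 0.54 = $66,258
City of Linden taxable value = $66,258 (exemption does not apply)
City of Linden levy = $66,258 × 0.00658 = $435.97764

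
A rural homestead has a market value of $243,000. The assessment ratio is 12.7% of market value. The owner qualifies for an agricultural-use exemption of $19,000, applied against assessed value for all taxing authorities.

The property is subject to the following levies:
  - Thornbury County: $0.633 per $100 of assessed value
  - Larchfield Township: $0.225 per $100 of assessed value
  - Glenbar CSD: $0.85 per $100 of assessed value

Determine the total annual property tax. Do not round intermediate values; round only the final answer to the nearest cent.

Assessed value = $243,000 × 0.127 = $30,861
Taxable value = $30,861 − $19,000 = $11,861
Thornbury County: $11,861 × 0.00633 = $75.08013
Larchfield Township: $11,861 × 0.00225 = $26.68725
Glenbar CSD: $11,861 × 0.0085 = $100.8185
Total = $75.08013 + $26.68725 + $100.8185 = $202.58588

$202.59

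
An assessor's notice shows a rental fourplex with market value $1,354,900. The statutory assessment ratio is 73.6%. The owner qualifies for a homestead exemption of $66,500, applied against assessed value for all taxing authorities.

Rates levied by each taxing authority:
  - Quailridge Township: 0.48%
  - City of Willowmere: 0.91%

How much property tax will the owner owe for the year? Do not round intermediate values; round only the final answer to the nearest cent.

$12,936.82

Assessed value = $1,354,900 × 0.736 = $997,206.4
Taxable value = $997,206.4 − $66,500 = $930,706.4
Quailridge Township: $930,706.4 × 0.0048 = $4,467.39072
City of Willowmere: $930,706.4 × 0.0091 = $8,469.42824
Total = $4,467.39072 + $8,469.42824 = $12,936.81896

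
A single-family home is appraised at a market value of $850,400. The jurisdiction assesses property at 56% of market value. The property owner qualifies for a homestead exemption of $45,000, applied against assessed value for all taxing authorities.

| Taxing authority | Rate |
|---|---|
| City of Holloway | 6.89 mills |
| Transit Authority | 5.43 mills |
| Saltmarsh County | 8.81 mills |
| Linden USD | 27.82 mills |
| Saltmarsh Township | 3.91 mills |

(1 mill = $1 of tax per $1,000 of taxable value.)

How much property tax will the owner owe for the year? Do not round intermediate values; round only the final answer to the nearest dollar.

Assessed value = $850,400 × 0.56 = $476,224
Taxable value = $476,224 − $45,000 = $431,224
City of Holloway: $431,224 × 0.00689 = $2,971.13336
Transit Authority: $431,224 × 0.00543 = $2,341.54632
Saltmarsh County: $431,224 × 0.00881 = $3,799.08344
Linden USD: $431,224 × 0.02782 = $11,996.65168
Saltmarsh Township: $431,224 × 0.00391 = $1,686.08584
Total = $2,971.13336 + $2,341.54632 + $3,799.08344 + $11,996.65168 + $1,686.08584 = $22,794.50064

$22,795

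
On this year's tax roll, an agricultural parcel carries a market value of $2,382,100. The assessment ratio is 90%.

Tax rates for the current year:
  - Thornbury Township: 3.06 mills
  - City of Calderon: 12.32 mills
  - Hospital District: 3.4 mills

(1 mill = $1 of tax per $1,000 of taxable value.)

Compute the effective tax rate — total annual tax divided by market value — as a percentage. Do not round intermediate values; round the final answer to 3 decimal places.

1.690%

Assessed value = $2,382,100 × 0.9 = $2,143,890
Thornbury Township: $2,143,890 × 0.00306 = $6,560.3034
City of Calderon: $2,143,890 × 0.01232 = $26,412.7248
Hospital District: $2,143,890 × 0.0034 = $7,289.226
Total tax = $40,262.2542
Effective rate = $40,262.2542 ÷ $2,382,100 = 1.690% of market value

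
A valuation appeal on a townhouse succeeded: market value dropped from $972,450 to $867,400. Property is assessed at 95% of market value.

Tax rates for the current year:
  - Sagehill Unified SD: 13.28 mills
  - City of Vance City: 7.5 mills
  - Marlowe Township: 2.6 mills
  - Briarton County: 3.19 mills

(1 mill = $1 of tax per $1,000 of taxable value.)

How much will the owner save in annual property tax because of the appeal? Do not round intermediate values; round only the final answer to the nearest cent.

$2,651.62

Old assessed value = $972,450 × 0.95 = $923,827.5
New assessed value = $867,400 × 0.95 = $824,030
Combined rate = 0.01328 + 0.0075 + 0.0026 + 0.00319 = 0.02657
Old tax = $923,827.5 × 0.02657 = $24,546.096675
New tax = $824,030 × 0.02657 = $21,894.4771
Reduction = $24,546.096675 − $21,894.4771 = $2,651.619575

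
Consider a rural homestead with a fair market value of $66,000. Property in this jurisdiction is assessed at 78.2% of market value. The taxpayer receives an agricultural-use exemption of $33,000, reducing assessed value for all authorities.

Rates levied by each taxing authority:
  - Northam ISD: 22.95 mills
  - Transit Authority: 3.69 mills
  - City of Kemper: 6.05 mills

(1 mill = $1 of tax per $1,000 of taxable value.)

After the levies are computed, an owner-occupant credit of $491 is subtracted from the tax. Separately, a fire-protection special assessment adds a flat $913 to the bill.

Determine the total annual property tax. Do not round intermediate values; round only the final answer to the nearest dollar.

$1,030

Assessed value = $66,000 × 0.782 = $51,612
Taxable value = $51,612 − $33,000 = $18,612
Northam ISD: $18,612 × 0.02295 = $427.1454
Transit Authority: $18,612 × 0.00369 = $68.67828
City of Kemper: $18,612 × 0.00605 = $112.6026
Levies subtotal = $608.42628
After credit = $608.42628 − $491 = $117.42628
Total = $117.42628 + $913 = $1,030.42628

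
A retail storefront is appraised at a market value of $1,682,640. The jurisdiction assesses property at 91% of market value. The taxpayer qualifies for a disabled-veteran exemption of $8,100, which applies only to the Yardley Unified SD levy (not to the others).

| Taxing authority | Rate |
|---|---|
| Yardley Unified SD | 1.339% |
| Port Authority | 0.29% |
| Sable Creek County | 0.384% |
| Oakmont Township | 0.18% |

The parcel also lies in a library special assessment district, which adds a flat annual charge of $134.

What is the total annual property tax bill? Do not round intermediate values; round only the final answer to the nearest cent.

Assessed value = $1,682,640 × 0.91 = $1,531,202.4
Yardley Unified SD: ($1,531,202.4 − $8,100) × 0.01339 = $1,523,102.4 × 0.01339 = $20,394.341136
Port Authority: $1,531,202.4 × 0.0029 = $4,440.48696
Sable Creek County: $1,531,202.4 × 0.00384 = $5,879.817216
Oakmont Township: $1,531,202.4 × 0.0018 = $2,756.16432
Levies subtotal = $33,470.809632
Total = $33,470.809632 + $134 = $33,604.809632

$33,604.81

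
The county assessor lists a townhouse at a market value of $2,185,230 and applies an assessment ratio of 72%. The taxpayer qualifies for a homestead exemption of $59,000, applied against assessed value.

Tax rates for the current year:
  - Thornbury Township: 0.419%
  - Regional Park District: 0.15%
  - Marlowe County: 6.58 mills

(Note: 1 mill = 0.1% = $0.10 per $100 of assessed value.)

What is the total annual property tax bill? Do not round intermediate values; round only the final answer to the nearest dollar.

$18,581

Assessed value = $2,185,230 × 0.72 = $1,573,365.6
Taxable value = $1,573,365.6 − $59,000 = $1,514,365.6
Thornbury Township: $1,514,365.6 × 0.00419 = $6,345.191864
Regional Park District: $1,514,365.6 × 0.0015 = $2,271.5484
Marlowe County: $1,514,365.6 × 0.00658 = $9,964.525648
Total = $18,581.265912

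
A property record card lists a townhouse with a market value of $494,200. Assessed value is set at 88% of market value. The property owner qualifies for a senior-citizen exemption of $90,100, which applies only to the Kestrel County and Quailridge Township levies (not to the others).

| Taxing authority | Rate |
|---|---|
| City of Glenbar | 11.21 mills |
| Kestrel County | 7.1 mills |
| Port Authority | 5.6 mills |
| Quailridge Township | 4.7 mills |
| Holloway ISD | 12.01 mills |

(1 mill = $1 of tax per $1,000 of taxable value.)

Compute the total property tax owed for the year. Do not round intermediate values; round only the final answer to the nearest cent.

$16,602.30

Assessed value = $494,200 × 0.88 = $434,896
City of Glenbar: $434,896 × 0.01121 = $4,875.18416
Kestrel County: ($434,896 − $90,100) × 0.0071 = $344,796 × 0.0071 = $2,448.0516
Port Authority: $434,896 × 0.0056 = $2,435.4176
Quailridge Township: ($434,896 − $90,100) × 0.0047 = $344,796 × 0.0047 = $1,620.5412
Holloway ISD: $434,896 × 0.01201 = $5,223.10096
Total = $16,602.29552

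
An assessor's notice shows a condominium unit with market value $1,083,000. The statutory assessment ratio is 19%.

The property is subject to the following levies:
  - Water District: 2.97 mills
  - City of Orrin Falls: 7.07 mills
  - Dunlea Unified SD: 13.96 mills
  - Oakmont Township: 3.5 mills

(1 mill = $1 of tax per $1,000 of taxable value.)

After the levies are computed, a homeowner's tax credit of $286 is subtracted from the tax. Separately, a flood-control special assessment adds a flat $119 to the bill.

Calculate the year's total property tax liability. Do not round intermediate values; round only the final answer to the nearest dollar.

Assessed value = $1,083,000 × 0.19 = $205,770
Water District: $205,770 × 0.00297 = $611.1369
City of Orrin Falls: $205,770 × 0.00707 = $1,454.7939
Dunlea Unified SD: $205,770 × 0.01396 = $2,872.5492
Oakmont Township: $205,770 × 0.0035 = $720.195
Levies subtotal = $5,658.675
After credit = $5,658.675 − $286 = $5,372.675
Total = $5,372.675 + $119 = $5,491.675

$5,492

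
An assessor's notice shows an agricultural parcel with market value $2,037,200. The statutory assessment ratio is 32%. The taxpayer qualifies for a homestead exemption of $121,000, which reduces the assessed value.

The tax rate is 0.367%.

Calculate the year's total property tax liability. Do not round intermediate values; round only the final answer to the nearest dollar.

Assessed value = $2,037,200 × 0.32 = $651,904
Taxable value = $651,904 − $121,000 = $530,904
Tax = $530,904 × 0.00367 = $1,948.41768

$1,948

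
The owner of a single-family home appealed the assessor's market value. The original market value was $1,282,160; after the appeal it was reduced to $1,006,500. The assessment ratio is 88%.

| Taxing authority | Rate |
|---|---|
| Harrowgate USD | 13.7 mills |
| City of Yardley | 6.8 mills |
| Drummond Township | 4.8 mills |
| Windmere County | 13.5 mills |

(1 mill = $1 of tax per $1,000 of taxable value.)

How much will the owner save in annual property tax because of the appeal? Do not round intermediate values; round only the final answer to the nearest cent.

Old assessed value = $1,282,160 × 0.88 = $1,128,300.8
New assessed value = $1,006,500 × 0.88 = $885,720
Combined rate = 0.0137 + 0.0068 + 0.0048 + 0.0135 = 0.0388
Old tax = $1,128,300.8 × 0.0388 = $43,778.07104
New tax = $885,720 × 0.0388 = $34,365.936
Reduction = $43,778.07104 − $34,365.936 = $9,412.13504

$9,412.14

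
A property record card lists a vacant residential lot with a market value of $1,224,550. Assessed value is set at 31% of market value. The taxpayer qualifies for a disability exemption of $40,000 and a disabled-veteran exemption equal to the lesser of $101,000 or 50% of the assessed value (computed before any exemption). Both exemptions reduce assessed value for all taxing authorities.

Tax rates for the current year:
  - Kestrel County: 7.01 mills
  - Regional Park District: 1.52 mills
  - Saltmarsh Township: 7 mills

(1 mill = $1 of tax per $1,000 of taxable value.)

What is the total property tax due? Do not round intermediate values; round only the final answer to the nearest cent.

$3,705.62

Assessed value = $1,224,550 × 0.31 = $379,610.5
Disabled-veteran exemption = min($101,000, 50% × $379,610.5) = min($101,000, $189,805.25) = $101,000 (dollar cap binds)
Taxable value = $379,610.5 − $40,000 − $101,000 = $238,610.5
Kestrel County: $238,610.5 × 0.00701 = $1,672.659605
Regional Park District: $238,610.5 × 0.00152 = $362.68796
Saltmarsh Township: $238,610.5 × 0.007 = $1,670.2735
Total = $3,705.621065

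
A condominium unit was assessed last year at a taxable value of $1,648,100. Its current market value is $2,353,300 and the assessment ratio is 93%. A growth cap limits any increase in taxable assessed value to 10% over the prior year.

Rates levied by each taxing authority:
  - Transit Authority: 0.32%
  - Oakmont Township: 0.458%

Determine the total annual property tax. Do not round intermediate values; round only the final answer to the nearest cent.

$14,104.44

Uncapped assessed value = $2,353,300 × 0.93 = $2,188,569
Cap limit = $1,648,100 × 1.1 = $1,812,910
Taxable assessed value = min($2,188,569, $1,812,910) = $1,812,910 (cap binds)
Transit Authority: $1,812,910 × 0.0032 = $5,801.312
Oakmont Township: $1,812,910 × 0.00458 = $8,303.1278
Total = $14,104.4398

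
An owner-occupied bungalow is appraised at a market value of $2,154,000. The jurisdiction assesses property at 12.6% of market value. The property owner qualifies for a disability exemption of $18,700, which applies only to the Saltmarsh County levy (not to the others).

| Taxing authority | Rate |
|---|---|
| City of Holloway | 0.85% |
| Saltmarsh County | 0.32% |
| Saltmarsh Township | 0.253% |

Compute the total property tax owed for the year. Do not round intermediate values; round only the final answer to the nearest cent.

Assessed value = $2,154,000 × 0.126 = $271,404
City of Holloway: $271,404 × 0.0085 = $2,306.934
Saltmarsh County: ($271,404 − $18,700) × 0.0032 = $252,704 × 0.0032 = $808.6528
Saltmarsh Township: $271,404 × 0.00253 = $686.65212
Total = $3,802.23892

$3,802.24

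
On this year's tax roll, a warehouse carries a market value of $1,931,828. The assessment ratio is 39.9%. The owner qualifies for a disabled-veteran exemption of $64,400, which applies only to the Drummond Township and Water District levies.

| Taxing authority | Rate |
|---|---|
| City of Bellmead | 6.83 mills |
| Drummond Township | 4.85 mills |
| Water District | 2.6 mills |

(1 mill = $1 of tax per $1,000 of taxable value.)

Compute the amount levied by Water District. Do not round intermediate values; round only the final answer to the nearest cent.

$1,836.64

Assessed value = $1,931,828 × 0.399 = $770,799.372
Water District taxable value = $770,799.372 − $64,400 = $706,399.372
Water District levy = $706,399.372 × 0.0026 = $1,836.6383672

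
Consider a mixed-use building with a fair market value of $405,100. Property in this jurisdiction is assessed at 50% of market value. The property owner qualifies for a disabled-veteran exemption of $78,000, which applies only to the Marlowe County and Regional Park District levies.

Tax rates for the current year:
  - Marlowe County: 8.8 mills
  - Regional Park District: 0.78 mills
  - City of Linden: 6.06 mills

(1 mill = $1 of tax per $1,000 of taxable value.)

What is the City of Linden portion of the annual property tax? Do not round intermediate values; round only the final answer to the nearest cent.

Assessed value = $405,100 × 0.5 = $202,550
City of Linden taxable value = $202,550 (exemption does not apply)
City of Linden levy = $202,550 × 0.00606 = $1,227.453

$1,227.45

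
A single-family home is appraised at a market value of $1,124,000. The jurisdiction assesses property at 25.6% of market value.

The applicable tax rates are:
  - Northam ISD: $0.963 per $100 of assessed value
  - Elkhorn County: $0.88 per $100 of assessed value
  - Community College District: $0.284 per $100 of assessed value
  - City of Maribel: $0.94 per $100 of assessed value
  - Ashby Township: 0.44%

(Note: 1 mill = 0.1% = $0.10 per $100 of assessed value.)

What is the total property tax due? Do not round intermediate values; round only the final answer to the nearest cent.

Assessed value = $1,124,000 × 0.256 = $287,744
Northam ISD: $287,744 × 0.00963 = $2,770.97472
Elkhorn County: $287,744 × 0.0088 = $2,532.1472
Community College District: $287,744 × 0.00284 = $817.19296
City of Maribel: $287,744 × 0.0094 = $2,704.7936
Ashby Township: $287,744 × 0.0044 = $1,266.0736
Total = $10,091.18208

$10,091.18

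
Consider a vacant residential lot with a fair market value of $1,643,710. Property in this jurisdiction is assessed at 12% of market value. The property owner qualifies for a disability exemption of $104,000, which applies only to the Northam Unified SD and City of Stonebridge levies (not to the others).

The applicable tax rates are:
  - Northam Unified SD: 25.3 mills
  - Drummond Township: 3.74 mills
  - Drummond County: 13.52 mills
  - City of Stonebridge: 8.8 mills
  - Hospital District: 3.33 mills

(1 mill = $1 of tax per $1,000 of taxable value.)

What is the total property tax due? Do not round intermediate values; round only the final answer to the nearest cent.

$7,240.94

Assessed value = $1,643,710 × 0.12 = $197,245.2
Northam Unified SD: ($197,245.2 − $104,000) × 0.0253 = $93,245.2 × 0.0253 = $2,359.10356
Drummond Township: $197,245.2 × 0.00374 = $737.697048
Drummond County: $197,245.2 × 0.01352 = $2,666.755104
City of Stonebridge: ($197,245.2 − $104,000) × 0.0088 = $93,245.2 × 0.0088 = $820.55776
Hospital District: $197,245.2 × 0.00333 = $656.826516
Total = $7,240.939988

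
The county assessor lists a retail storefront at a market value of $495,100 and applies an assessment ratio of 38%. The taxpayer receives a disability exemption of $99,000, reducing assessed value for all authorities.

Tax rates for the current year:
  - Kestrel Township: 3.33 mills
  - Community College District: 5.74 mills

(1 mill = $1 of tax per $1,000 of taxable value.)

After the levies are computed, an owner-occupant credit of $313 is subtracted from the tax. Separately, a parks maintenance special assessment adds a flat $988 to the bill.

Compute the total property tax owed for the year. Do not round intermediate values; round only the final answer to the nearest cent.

Assessed value = $495,100 × 0.38 = $188,138
Taxable value = $188,138 − $99,000 = $89,138
Kestrel Township: $89,138 × 0.00333 = $296.82954
Community College District: $89,138 × 0.00574 = $511.65212
Levies subtotal = $808.48166
After credit = $808.48166 − $313 = $495.48166
Total = $495.48166 + $988 = $1,483.48166

$1,483.48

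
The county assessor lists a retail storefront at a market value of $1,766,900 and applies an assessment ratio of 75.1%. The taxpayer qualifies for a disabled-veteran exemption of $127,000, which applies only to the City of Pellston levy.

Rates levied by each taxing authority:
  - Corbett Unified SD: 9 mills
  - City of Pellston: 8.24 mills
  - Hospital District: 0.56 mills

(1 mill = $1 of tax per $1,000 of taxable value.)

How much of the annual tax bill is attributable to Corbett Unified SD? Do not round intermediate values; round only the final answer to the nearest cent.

Assessed value = $1,766,900 × 0.751 = $1,326,941.9
Corbett Unified SD taxable value = $1,326,941.9 (exemption does not apply)
Corbett Unified SD levy = $1,326,941.9 × 0.009 = $11,942.4771

$11,942.48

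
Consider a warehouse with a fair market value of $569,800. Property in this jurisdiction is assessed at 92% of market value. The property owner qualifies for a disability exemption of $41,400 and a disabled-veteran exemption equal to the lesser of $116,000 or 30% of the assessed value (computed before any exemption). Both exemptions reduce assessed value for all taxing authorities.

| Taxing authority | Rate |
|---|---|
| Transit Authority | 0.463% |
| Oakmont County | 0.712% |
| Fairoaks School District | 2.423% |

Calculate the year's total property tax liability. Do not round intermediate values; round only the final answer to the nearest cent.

Assessed value = $569,800 × 0.92 = $524,216
Disabled-veteran exemption = min($116,000, 30% × $524,216) = min($116,000, $157,264.8) = $116,000 (dollar cap binds)
Taxable value = $524,216 − $41,400 − $116,000 = $366,816
Transit Authority: $366,816 × 0.00463 = $1,698.35808
Oakmont County: $366,816 × 0.00712 = $2,611.72992
Fairoaks School District: $366,816 × 0.02423 = $8,887.95168
Total = $13,198.03968

$13,198.04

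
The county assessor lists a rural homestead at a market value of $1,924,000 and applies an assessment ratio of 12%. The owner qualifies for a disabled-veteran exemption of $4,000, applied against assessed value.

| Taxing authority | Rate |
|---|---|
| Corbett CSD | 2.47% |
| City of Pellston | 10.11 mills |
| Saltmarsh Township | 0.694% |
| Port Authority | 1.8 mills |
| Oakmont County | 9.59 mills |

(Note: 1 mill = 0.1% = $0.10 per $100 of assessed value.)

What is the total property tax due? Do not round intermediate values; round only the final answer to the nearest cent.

Assessed value = $1,924,000 × 0.12 = $230,880
Taxable value = $230,880 − $4,000 = $226,880
Corbett CSD: $226,880 × 0.0247 = $5,603.936
City of Pellston: $226,880 × 0.01011 = $2,293.7568
Saltmarsh Township: $226,880 × 0.00694 = $1,574.5472
Port Authority: $226,880 × 0.0018 = $408.384
Oakmont County: $226,880 × 0.00959 = $2,175.7792
Total = $12,056.4032

$12,056.40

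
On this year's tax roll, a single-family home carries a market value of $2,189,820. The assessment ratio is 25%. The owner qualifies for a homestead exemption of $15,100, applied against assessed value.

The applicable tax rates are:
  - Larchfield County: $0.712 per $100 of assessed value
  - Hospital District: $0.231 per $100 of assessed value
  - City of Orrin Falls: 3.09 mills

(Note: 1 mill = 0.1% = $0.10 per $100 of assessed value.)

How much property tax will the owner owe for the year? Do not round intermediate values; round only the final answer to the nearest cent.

$6,665.08

Assessed value = $2,189,820 × 0.25 = $547,455
Taxable value = $547,455 − $15,100 = $532,355
Larchfield County: $532,355 × 0.00712 = $3,790.3676
Hospital District: $532,355 × 0.00231 = $1,229.74005
City of Orrin Falls: $532,355 × 0.00309 = $1,644.97695
Total = $6,665.0846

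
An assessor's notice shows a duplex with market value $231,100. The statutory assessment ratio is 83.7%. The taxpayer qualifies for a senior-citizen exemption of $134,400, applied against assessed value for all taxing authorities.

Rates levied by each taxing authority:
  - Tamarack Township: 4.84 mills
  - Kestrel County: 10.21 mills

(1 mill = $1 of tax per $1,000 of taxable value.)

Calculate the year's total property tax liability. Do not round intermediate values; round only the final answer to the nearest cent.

Assessed value = $231,100 × 0.837 = $193,430.7
Taxable value = $193,430.7 − $134,400 = $59,030.7
Tamarack Township: $59,030.7 × 0.00484 = $285.708588
Kestrel County: $59,030.7 × 0.01021 = $602.703447
Total = $285.708588 + $602.703447 = $888.412035

$888.41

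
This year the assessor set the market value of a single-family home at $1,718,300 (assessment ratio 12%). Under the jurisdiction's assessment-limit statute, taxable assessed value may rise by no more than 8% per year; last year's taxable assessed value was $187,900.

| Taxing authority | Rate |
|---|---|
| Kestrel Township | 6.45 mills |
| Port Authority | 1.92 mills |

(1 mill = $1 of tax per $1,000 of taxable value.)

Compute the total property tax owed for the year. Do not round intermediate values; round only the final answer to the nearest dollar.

Uncapped assessed value = $1,718,300 × 0.12 = $206,196
Cap limit = $187,900 × 1.08 = $202,932
Taxable assessed value = min($206,196, $202,932) = $202,932 (cap binds)
Kestrel Township: $202,932 × 0.00645 = $1,308.9114
Port Authority: $202,932 × 0.00192 = $389.62944
Total = $1,698.54084

$1,699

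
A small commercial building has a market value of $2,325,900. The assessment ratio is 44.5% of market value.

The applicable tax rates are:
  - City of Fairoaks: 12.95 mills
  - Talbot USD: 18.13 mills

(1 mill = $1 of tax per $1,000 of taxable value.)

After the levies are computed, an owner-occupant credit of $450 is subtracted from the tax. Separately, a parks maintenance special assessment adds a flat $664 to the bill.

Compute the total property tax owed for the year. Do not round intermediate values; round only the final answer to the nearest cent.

Assessed value = $2,325,900 × 0.445 = $1,035,025.5
City of Fairoaks: $1,035,025.5 × 0.01295 = $13,403.580225
Talbot USD: $1,035,025.5 × 0.01813 = $18,765.012315
Levies subtotal = $32,168.59254
After credit = $32,168.59254 − $450 = $31,718.59254
Total = $31,718.59254 + $664 = $32,382.59254

$32,382.59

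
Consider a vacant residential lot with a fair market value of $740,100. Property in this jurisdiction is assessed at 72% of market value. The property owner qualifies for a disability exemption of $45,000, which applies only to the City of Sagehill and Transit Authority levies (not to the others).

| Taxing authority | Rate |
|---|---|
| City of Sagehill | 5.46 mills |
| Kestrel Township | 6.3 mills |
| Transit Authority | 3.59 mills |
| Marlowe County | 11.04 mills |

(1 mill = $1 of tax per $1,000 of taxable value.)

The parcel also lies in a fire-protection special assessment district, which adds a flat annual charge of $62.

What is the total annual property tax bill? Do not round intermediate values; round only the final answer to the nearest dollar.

Assessed value = $740,100 × 0.72 = $532,872
City of Sagehill: ($532,872 − $45,000) × 0.00546 = $487,872 × 0.00546 = $2,663.78112
Kestrel Township: $532,872 × 0.0063 = $3,357.0936
Transit Authority: ($532,872 − $45,000) × 0.00359 = $487,872 × 0.00359 = $1,751.46048
Marlowe County: $532,872 × 0.01104 = $5,882.90688
Levies subtotal = $13,655.24208
Total = $13,655.24208 + $62 = $13,717.24208

$13,717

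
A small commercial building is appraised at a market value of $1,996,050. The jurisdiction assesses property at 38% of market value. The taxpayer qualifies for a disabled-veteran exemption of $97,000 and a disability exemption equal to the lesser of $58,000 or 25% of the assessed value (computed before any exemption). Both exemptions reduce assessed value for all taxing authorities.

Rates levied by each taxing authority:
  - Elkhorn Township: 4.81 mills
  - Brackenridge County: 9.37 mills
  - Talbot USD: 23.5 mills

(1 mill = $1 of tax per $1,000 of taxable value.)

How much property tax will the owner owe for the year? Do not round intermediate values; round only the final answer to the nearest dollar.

Assessed value = $1,996,050 × 0.38 = $758,499
Disability exemption = min($58,000, 25% × $758,499) = min($58,000, $189,624.75) = $58,000 (dollar cap binds)
Taxable value = $758,499 − $97,000 − $58,000 = $603,499
Elkhorn Township: $603,499 × 0.00481 = $2,902.83019
Brackenridge County: $603,499 × 0.00937 = $5,654.78563
Talbot USD: $603,499 × 0.0235 = $14,182.2265
Total = $22,739.84232

$22,740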